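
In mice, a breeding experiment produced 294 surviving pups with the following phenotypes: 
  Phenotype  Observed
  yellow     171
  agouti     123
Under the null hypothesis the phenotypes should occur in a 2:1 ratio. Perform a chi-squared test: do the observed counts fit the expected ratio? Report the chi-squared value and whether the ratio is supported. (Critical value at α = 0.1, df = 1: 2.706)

Under the 2:1 hypothesis (Σ ratio = 3, N = 294):
  yellow: 294 × 2/3 = 196
  agouti: 294 × 1/3 = 98
χ² = Σ (O − E)² / E
  yellow: (171 − 196)² / 196 = 3.1888
  agouti: (123 − 98)² / 98 = 6.3776
χ² = 3.1888 + 6.3776 = 9.5664 ≈ 9.566
Degrees of freedom = 2 − 1 = 1; critical value at α = 0.1 is 2.706.
Since 9.566 > 2.706, we reject the null hypothesis — the data do not fit the 2:1 ratio.

9.566; not consistent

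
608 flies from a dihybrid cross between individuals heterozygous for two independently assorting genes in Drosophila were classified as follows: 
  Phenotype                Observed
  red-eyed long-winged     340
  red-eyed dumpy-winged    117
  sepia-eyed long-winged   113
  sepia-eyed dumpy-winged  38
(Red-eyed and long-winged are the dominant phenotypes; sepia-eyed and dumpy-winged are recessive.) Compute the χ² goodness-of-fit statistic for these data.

A dihybrid F₂ with independent assortment and complete dominance at both loci gives a 9:3:3:1 phenotypic ratio.
Expected counts for N = 608 under a 9:3:3:1 ratio (total parts = 16):
  red-eyed long-winged: 608 × 9/16 = 342
  red-eyed dumpy-winged: 608 × 3/16 = 114
  sepia-eyed long-winged: 608 × 3/16 = 114
  sepia-eyed dumpy-winged: 608 × 1/16 = 38
χ² = Σ (O − E)² / E
  red-eyed long-winged: (340 − 342)² / 342 = 0.0117
  red-eyed dumpy-winged: (117 − 114)² / 114 = 0.0789
  sepia-eyed long-winged: (113 − 114)² / 114 = 0.0088
  sepia-eyed dumpy-winged: (38 − 38)² / 38 = 0.0000
χ² = 0.0117 + 0.0789 + 0.0088 + 0.0000 = 0.0994 ≈ 0.099

0.099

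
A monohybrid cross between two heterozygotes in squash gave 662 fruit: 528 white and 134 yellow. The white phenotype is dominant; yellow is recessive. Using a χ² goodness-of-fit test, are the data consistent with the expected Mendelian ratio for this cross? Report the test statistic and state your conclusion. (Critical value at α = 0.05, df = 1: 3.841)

7.994; not consistent

For a monohybrid cross between heterozygotes with complete dominance, the expected phenotypic ratio is 3:1.
Expected counts for N = 662 under a 3:1 ratio (total parts = 4):
  white: 662 × 3/4 = 496.5
  yellow: 662 × 1/4 = 165.5
χ² = Σ (O − E)² / E
  white: (528 − 496.5)² / 496.5 = 1.9985
  yellow: (134 − 165.5)² / 165.5 = 5.9955
χ² = 1.9985 + 5.9955 = 7.994
Degrees of freedom = 2 − 1 = 1; critical value at α = 0.05 is 3.841.
Since 7.994 > 3.841, we reject the null hypothesis — the data do not fit the 3:1 ratio.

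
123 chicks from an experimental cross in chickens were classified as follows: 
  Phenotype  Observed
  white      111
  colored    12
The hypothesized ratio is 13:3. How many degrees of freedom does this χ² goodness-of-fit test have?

A goodness-of-fit test with 2 phenotype classes has df = 2 − 1 = 1.

1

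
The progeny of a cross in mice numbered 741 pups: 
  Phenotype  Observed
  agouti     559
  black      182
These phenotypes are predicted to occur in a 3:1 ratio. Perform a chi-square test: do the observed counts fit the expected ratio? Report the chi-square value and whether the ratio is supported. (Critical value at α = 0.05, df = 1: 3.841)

0.076; consistent

Under the 3:1 hypothesis (Σ ratio = 4, N = 741):
  agouti: 741 × 3/4 = 555.75
  black: 741 × 1/4 = 185.25
χ² = Σ (O − E)² / E
  agouti: (559 − 555.75)² / 555.75 = 0.0190
  black: (182 − 185.25)² / 185.25 = 0.0570
χ² = 0.0190 + 0.0570 = 0.076
Degrees of freedom = 2 − 1 = 1; critical value at α = 0.05 is 3.841.
Since 0.076 < 3.841, we fail to reject the null hypothesis — the data are consistent with the 3:1 ratio.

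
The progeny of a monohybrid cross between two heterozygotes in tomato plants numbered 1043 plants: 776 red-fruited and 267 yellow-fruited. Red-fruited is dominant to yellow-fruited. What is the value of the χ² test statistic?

For a monohybrid cross between heterozygotes with complete dominance, the expected phenotypic ratio is 3:1.
The 3:1 ratio has 4 parts, so with N = 1043 the expected counts are:
  red-fruited: 1043 × 3/4 = 782.25
  yellow-fruited: 1043 × 1/4 = 260.75
χ² = Σ (O − E)² / E
  red-fruited: (776 − 782.25)² / 782.25 = 0.0499
  yellow-fruited: (267 − 260.75)² / 260.75 = 0.1498
χ² = 0.0499 + 0.1498 = 0.1997 ≈ 0.200

0.200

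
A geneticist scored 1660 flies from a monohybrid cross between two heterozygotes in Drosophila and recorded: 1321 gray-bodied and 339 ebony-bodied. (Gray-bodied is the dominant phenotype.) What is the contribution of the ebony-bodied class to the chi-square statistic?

13.918

For a monohybrid cross between heterozygotes with complete dominance, the expected phenotypic ratio is 3:1.
Under the 3:1 hypothesis (Σ ratio = 4, N = 1660):
  gray-bodied: 1660 × 3/4 = 1245
  ebony-bodied: 1660 × 1/4 = 415
Contribution of ebony-bodied: (339 − 415)² / 415 = 13.9181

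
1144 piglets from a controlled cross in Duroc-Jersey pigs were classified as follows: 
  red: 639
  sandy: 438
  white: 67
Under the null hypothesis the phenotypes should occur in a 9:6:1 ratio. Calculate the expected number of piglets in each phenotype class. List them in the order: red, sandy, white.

The 9:6:1 ratio has 16 parts, so with N = 1144 the expected counts are:
  red: 1144 × 9/16 = 643.5
  sandy: 1144 × 6/16 = 429
  white: 1144 × 1/16 = 71.5

643.5, 429, 71.5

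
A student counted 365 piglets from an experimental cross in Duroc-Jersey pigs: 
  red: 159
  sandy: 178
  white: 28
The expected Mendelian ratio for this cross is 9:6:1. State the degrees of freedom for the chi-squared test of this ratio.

A goodness-of-fit test with 3 phenotype classes has df = 3 − 1 = 2.

2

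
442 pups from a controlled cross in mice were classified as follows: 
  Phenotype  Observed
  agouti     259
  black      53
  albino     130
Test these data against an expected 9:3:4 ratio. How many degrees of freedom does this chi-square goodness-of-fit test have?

2

A goodness-of-fit test with 3 phenotype classes has df = 3 − 1 = 2.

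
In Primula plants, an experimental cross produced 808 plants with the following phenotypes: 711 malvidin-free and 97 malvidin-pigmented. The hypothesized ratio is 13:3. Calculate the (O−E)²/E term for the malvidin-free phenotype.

Under the 13:3 hypothesis (Σ ratio = 16, N = 808):
  malvidin-free: 808 × 13/16 = 656.5
  malvidin-pigmented: 808 × 3/16 = 151.5
Contribution of malvidin-free: (711 − 656.5)² / 656.5 = 4.5244

4.524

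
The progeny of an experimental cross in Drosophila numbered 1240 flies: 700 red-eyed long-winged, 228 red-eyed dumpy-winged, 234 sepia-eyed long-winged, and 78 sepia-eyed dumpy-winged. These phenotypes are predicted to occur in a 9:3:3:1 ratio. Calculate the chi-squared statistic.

Total ratio parts = 16. Expected numbers out of 1240:
  red-eyed long-winged: 1240 × 9/16 = 697.5
  red-eyed dumpy-winged: 1240 × 3/16 = 232.5
  sepia-eyed long-winged: 1240 × 3/16 = 232.5
  sepia-eyed dumpy-winged: 1240 × 1/16 = 77.5
χ² = Σ (O − E)² / E
  red-eyed long-winged: (700 − 697.5)² / 697.5 = 0.0090
  red-eyed dumpy-winged: (228 − 232.5)² / 232.5 = 0.0871
  sepia-eyed long-winged: (234 − 232.5)² / 232.5 = 0.0097
  sepia-eyed dumpy-winged: (78 − 77.5)² / 77.5 = 0.0032
χ² = 0.0090 + 0.0871 + 0.0097 + 0.0032 = 0.109

0.109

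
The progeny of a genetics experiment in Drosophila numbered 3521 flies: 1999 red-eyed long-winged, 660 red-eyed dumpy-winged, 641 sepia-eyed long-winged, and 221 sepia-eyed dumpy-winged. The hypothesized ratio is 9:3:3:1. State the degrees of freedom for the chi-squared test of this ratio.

A goodness-of-fit test with 4 phenotype classes has df = 4 − 1 = 3.

3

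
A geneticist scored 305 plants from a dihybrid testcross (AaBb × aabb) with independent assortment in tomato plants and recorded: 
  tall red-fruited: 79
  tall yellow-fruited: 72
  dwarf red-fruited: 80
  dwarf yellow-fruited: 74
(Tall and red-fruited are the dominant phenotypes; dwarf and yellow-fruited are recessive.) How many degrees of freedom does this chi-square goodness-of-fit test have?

3

A dihybrid testcross with independent assortment gives a 1:1:1:1 ratio.
A goodness-of-fit test with 4 phenotype classes has df = 4 − 1 = 3.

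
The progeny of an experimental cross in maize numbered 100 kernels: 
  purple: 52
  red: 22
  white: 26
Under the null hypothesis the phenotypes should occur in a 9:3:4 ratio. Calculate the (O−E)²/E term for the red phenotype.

0.563

Total ratio parts = 16. Expected numbers out of 100:
  purple: 100 × 9/16 = 56.25
  red: 100 × 3/16 = 18.75
  white: 100 × 4/16 = 25
Contribution of red: (22 − 18.75)² / 18.75 = 0.5633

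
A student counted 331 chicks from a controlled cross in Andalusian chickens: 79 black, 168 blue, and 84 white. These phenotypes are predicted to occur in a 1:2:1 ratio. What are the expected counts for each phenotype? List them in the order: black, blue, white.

82.75, 165.5, 82.75

Expected counts for N = 331 under a 1:2:1 ratio (total parts = 4):
  black: 331 × 1/4 = 82.75
  blue: 331 × 2/4 = 165.5
  white: 331 × 1/4 = 82.75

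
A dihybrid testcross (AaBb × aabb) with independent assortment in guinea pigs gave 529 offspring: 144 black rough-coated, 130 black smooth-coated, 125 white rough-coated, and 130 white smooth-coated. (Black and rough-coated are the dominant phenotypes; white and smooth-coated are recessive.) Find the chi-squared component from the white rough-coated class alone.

0.397

A dihybrid testcross with independent assortment gives a 1:1:1:1 ratio.
Total ratio parts = 4. Expected numbers out of 529:
  black rough-coated: 529 × 1/4 = 132.25
  black smooth-coated: 529 × 1/4 = 132.25
  white rough-coated: 529 × 1/4 = 132.25
  white smooth-coated: 529 × 1/4 = 132.25
Contribution of white rough-coated: (125 − 132.25)² / 132.25 = 0.3974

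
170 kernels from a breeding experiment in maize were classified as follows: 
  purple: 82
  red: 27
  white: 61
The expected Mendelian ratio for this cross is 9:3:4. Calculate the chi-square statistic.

Under the 9:3:4 hypothesis (Σ ratio = 16, N = 170):
  purple: 170 × 9/16 = 95.625
  red: 170 × 3/16 = 31.875
  white: 170 × 4/16 = 42.5
χ² = Σ (O − E)² / E
  purple: (82 − 95.625)² / 95.625 = 1.9413
  red: (27 − 31.875)² / 31.875 = 0.7456
  white: (61 − 42.5)² / 42.5 = 8.0529
χ² = 1.9413 + 0.7456 + 8.0529 = 10.7398 ≈ 10.740

10.740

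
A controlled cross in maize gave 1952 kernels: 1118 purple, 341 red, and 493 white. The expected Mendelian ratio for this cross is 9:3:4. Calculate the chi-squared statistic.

2.123

The 9:3:4 ratio has 16 parts, so with N = 1952 the expected counts are:
  purple: 1952 × 9/16 = 1098
  red: 1952 × 3/16 = 366
  white: 1952 × 4/16 = 488
χ² = Σ (O − E)² / E
  purple: (1118 − 1098)² / 1098 = 0.3643
  red: (341 − 366)² / 366 = 1.7077
  white: (493 − 488)² / 488 = 0.0512
χ² = 0.3643 + 1.7077 + 0.0512 = 2.1232 ≈ 2.123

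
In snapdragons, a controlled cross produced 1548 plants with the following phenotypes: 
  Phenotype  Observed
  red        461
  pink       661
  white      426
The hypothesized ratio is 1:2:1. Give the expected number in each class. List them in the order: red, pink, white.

Total ratio parts = 4. Expected numbers out of 1548:
  red: 1548 × 1/4 = 387
  pink: 1548 × 2/4 = 774
  white: 1548 × 1/4 = 387

387, 774, 387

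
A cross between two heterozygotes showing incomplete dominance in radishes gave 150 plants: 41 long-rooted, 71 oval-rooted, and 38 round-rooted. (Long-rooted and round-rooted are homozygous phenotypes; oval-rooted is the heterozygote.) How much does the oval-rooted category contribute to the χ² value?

With incomplete dominance, a heterozygote × heterozygote cross gives a 1:2:1 phenotypic ratio.
The 1:2:1 ratio has 4 parts, so with N = 150 the expected counts are:
  long-rooted: 150 × 1/4 = 37.5
  oval-rooted: 150 × 2/4 = 75
  round-rooted: 150 × 1/4 = 37.5
Contribution of oval-rooted: (71 − 75)² / 75 = 0.2133

0.213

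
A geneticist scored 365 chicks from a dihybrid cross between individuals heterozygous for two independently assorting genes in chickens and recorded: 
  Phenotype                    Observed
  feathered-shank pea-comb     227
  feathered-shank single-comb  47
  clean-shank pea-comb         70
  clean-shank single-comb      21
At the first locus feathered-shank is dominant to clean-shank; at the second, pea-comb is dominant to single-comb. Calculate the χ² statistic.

9.186

A dihybrid F₂ with independent assortment and complete dominance at both loci gives a 9:3:3:1 phenotypic ratio.
The 9:3:3:1 ratio has 16 parts, so with N = 365 the expected counts are:
  feathered-shank pea-comb: 365 × 9/16 = 205.3125
  feathered-shank single-comb: 365 × 3/16 = 68.4375
  clean-shank pea-comb: 365 × 3/16 = 68.4375
  clean-shank single-comb: 365 × 1/16 = 22.8125
χ² = Σ (O − E)² / E
  feathered-shank pea-comb: (227 − 205.3125)² / 205.3125 = 2.2909
  feathered-shank single-comb: (47 − 68.4375)² / 68.4375 = 6.7151
  clean-shank pea-comb: (70 − 68.4375)² / 68.4375 = 0.0357
  clean-shank single-comb: (21 − 22.8125)² / 22.8125 = 0.1440
χ² = 2.2909 + 6.7151 + 0.0357 + 0.1440 = 9.1857 ≈ 9.186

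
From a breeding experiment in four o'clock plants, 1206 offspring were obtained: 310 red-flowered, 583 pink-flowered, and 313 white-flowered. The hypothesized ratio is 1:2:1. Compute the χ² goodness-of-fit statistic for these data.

Expected counts for N = 1206 under a 1:2:1 ratio (total parts = 4):
  red-flowered: 1206 × 1/4 = 301.5
  pink-flowered: 1206 × 2/4 = 603
  white-flowered: 1206 × 1/4 = 301.5
χ² = Σ (O − E)² / E
  red-flowered: (310 − 301.5)² / 301.5 = 0.2396
  pink-flowered: (583 − 603)² / 603 = 0.6633
  white-flowered: (313 − 301.5)² / 301.5 = 0.4386
χ² = 0.2396 + 0.6633 + 0.4386 = 1.3415 ≈ 1.342

1.342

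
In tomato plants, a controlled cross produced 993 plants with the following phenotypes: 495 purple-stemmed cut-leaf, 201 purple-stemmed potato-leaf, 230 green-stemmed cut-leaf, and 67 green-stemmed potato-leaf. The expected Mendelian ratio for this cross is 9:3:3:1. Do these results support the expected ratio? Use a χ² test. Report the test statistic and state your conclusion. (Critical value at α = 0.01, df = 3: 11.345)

Total ratio parts = 16. Expected numbers out of 993:
  purple-stemmed cut-leaf: 993 × 9/16 = 558.5625
  purple-stemmed potato-leaf: 993 × 3/16 = 186.1875
  green-stemmed cut-leaf: 993 × 3/16 = 186.1875
  green-stemmed potato-leaf: 993 × 1/16 = 62.0625
χ² = Σ (O − E)² / E
  purple-stemmed cut-leaf: (495 − 558.5625)² / 558.5625 = 7.2332
  purple-stemmed potato-leaf: (201 − 186.1875)² / 186.1875 = 1.1784
  green-stemmed cut-leaf: (230 − 186.1875)² / 186.1875 = 10.3097
  green-stemmed potato-leaf: (67 − 62.0625)² / 62.0625 = 0.3928
χ² = 7.2332 + 1.1784 + 10.3097 + 0.3928 = 19.1141 ≈ 19.114
Degrees of freedom = 4 − 1 = 3; critical value at α = 0.01 is 11.345.
Since 19.114 > 11.345, we reject the null hypothesis — the data do not fit the 9:3:3:1 ratio.

19.114; not consistent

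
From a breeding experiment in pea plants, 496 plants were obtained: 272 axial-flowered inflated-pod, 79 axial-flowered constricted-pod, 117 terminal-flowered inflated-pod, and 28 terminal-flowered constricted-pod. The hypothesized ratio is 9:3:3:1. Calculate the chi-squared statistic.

8.767

Total ratio parts = 16. Expected numbers out of 496:
  axial-flowered inflated-pod: 496 × 9/16 = 279
  axial-flowered constricted-pod: 496 × 3/16 = 93
  terminal-flowered inflated-pod: 496 × 3/16 = 93
  terminal-flowered constricted-pod: 496 × 1/16 = 31
χ² = Σ (O − E)² / E
  axial-flowered inflated-pod: (272 − 279)² / 279 = 0.1756
  axial-flowered constricted-pod: (79 − 93)² / 93 = 2.1075
  terminal-flowered inflated-pod: (117 − 93)² / 93 = 6.1935
  terminal-flowered constricted-pod: (28 − 31)² / 31 = 0.2903
χ² = 0.1756 + 2.1075 + 6.1935 + 0.2903 = 8.7669 ≈ 8.767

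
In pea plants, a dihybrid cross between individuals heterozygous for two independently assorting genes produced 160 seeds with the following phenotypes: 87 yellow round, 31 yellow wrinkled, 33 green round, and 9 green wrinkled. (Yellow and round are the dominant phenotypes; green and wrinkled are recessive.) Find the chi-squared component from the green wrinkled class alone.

0.100

A dihybrid F₂ with independent assortment and complete dominance at both loci gives a 9:3:3:1 phenotypic ratio.
Under the 9:3:3:1 hypothesis (Σ ratio = 16, N = 160):
  yellow round: 160 × 9/16 = 90
  yellow wrinkled: 160 × 3/16 = 30
  green round: 160 × 3/16 = 30
  green wrinkled: 160 × 1/16 = 10
Contribution of green wrinkled: (9 − 10)² / 10 = 0.1000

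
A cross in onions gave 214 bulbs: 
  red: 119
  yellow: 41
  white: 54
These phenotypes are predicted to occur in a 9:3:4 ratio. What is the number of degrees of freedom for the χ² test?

A goodness-of-fit test with 3 phenotype classes has df = 3 − 1 = 2.

2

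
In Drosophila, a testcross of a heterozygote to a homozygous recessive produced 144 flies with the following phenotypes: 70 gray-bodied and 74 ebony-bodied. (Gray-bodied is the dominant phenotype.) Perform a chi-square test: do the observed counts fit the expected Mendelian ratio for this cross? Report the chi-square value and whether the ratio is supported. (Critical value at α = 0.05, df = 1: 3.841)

A testcross of a heterozygote (Aa × aa) gives a 1:1 phenotypic ratio.
Expected counts for N = 144 under a 1:1 ratio (total parts = 2):
  gray-bodied: 144 × 1/2 = 72
  ebony-bodied: 144 × 1/2 = 72
χ² = Σ (O − E)² / E
  gray-bodied: (70 − 72)² / 72 = 0.0556
  ebony-bodied: (74 − 72)² / 72 = 0.0556
χ² = 0.0556 + 0.0556 = 0.1112 ≈ 0.111
Degrees of freedom = 2 − 1 = 1; critical value at α = 0.05 is 3.841.
Since 0.111 < 3.841, we fail to reject the null hypothesis — the data are consistent with the 1:1 ratio.

0.111; consistent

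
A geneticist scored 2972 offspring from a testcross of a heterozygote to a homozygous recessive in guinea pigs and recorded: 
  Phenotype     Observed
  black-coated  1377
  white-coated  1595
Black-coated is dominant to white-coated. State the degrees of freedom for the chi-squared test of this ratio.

1

A testcross of a heterozygote (Aa × aa) gives a 1:1 phenotypic ratio.
A goodness-of-fit test with 2 phenotype classes has df = 2 − 1 = 1.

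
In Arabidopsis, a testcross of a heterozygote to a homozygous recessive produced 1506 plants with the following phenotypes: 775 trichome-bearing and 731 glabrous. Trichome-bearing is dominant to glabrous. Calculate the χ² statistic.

1.286

A testcross of a heterozygote (Aa × aa) gives a 1:1 phenotypic ratio.
The 1:1 ratio has 2 parts, so with N = 1506 the expected counts are:
  trichome-bearing: 1506 × 1/2 = 753
  glabrous: 1506 × 1/2 = 753
χ² = Σ (O − E)² / E
  trichome-bearing: (775 − 753)² / 753 = 0.6428
  glabrous: (731 − 753)² / 753 = 0.6428
χ² = 0.6428 + 0.6428 = 1.2856 ≈ 1.286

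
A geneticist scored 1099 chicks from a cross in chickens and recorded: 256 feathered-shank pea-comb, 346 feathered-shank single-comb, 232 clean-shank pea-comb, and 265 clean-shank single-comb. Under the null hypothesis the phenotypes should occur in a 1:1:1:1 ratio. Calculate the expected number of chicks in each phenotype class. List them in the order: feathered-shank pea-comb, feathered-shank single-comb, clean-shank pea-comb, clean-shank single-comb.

274.75, 274.75, 274.75, 274.75

Expected counts for N = 1099 under a 1:1:1:1 ratio (total parts = 4):
  feathered-shank pea-comb: 1099 × 1/4 = 274.75
  feathered-shank single-comb: 1099 × 1/4 = 274.75
  clean-shank pea-comb: 1099 × 1/4 = 274.75
  clean-shank single-comb: 1099 × 1/4 = 274.75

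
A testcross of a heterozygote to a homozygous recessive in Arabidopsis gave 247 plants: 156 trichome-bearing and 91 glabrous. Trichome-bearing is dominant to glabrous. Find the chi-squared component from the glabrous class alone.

8.553

A testcross of a heterozygote (Aa × aa) gives a 1:1 phenotypic ratio.
Expected counts for N = 247 under a 1:1 ratio (total parts = 2):
  trichome-bearing: 247 × 1/2 = 123.5
  glabrous: 247 × 1/2 = 123.5
Contribution of glabrous: (91 − 123.5)² / 123.5 = 8.5526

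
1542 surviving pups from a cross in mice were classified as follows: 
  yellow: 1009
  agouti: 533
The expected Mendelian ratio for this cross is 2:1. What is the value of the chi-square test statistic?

1.054

Under the 2:1 hypothesis (Σ ratio = 3, N = 1542):
  yellow: 1542 × 2/3 = 1028
  agouti: 1542 × 1/3 = 514
χ² = Σ (O − E)² / E
  yellow: (1009 − 1028)² / 1028 = 0.3512
  agouti: (533 − 514)² / 514 = 0.7023
χ² = 0.3512 + 0.7023 = 1.0535 ≈ 1.054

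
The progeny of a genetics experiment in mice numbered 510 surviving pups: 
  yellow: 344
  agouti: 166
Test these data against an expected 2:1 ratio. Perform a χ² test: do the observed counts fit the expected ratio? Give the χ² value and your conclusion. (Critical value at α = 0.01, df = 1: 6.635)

0.141; consistent

Total ratio parts = 3. Expected numbers out of 510:
  yellow: 510 × 2/3 = 340
  agouti: 510 × 1/3 = 170
χ² = Σ (O − E)² / E
  yellow: (344 − 340)² / 340 = 0.0471
  agouti: (166 − 170)² / 170 = 0.0941
χ² = 0.0471 + 0.0941 = 0.1412 ≈ 0.141
Degrees of freedom = 2 − 1 = 1; critical value at α = 0.01 is 6.635.
Since 0.141 < 6.635, we fail to reject the null hypothesis — the data are consistent with the 2:1 ratio.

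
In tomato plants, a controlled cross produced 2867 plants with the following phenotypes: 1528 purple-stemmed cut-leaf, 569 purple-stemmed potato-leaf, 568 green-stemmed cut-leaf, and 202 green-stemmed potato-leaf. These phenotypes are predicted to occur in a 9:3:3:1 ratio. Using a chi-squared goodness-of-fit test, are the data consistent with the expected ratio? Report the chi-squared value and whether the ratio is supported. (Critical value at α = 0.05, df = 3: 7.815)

The 9:3:3:1 ratio has 16 parts, so with N = 2867 the expected counts are:
  purple-stemmed cut-leaf: 2867 × 9/16 = 1612.6875
  purple-stemmed potato-leaf: 2867 × 3/16 = 537.5625
  green-stemmed cut-leaf: 2867 × 3/16 = 537.5625
  green-stemmed potato-leaf: 2867 × 1/16 = 179.1875
χ² = Σ (O − E)² / E
  purple-stemmed cut-leaf: (1528 − 1612.6875)² / 1612.6875 = 4.4472
  purple-stemmed potato-leaf: (569 − 537.5625)² / 537.5625 = 1.8385
  green-stemmed cut-leaf: (568 − 537.5625)² / 537.5625 = 1.7234
  green-stemmed potato-leaf: (202 − 179.1875)² / 179.1875 = 2.9043
χ² = 4.4472 + 1.8385 + 1.7234 + 2.9043 = 10.9134 ≈ 10.913
Degrees of freedom = 4 − 1 = 3; critical value at α = 0.05 is 7.815.
Since 10.913 > 7.815, we reject the null hypothesis — the data do not fit the 9:3:3:1 ratio.

10.913; not consistent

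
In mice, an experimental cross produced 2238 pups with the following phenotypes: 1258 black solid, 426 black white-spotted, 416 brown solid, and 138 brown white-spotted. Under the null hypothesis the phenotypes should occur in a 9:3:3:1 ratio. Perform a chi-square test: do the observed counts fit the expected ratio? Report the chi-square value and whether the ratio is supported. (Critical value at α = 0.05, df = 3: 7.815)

The 9:3:3:1 ratio has 16 parts, so with N = 2238 the expected counts are:
  black solid: 2238 × 9/16 = 1258.875
  black white-spotted: 2238 × 3/16 = 419.625
  brown solid: 2238 × 3/16 = 419.625
  brown white-spotted: 2238 × 1/16 = 139.875
χ² = Σ (O − E)² / E
  black solid: (1258 − 1258.875)² / 1258.875 = 0.0006
  black white-spotted: (426 − 419.625)² / 419.625 = 0.0968
  brown solid: (416 − 419.625)² / 419.625 = 0.0313
  brown white-spotted: (138 − 139.875)² / 139.875 = 0.0251
χ² = 0.0006 + 0.0968 + 0.0313 + 0.0251 = 0.1538 ≈ 0.154
Degrees of freedom = 4 − 1 = 3; critical value at α = 0.05 is 7.815.
Since 0.154 < 7.815, we fail to reject the null hypothesis — the data are consistent with the 9:3:3:1 ratio.

0.154; consistent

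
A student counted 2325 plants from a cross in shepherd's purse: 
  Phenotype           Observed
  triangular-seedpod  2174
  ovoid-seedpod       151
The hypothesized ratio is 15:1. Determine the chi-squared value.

0.237

Under the 15:1 hypothesis (Σ ratio = 16, N = 2325):
  triangular-seedpod: 2325 × 15/16 = 2179.6875
  ovoid-seedpod: 2325 × 1/16 = 145.3125
χ² = Σ (O − E)² / E
  triangular-seedpod: (2174 − 2179.6875)² / 2179.6875 = 0.0148
  ovoid-seedpod: (151 − 145.3125)² / 145.3125 = 0.2226
χ² = 0.0148 + 0.2226 = 0.2374 ≈ 0.237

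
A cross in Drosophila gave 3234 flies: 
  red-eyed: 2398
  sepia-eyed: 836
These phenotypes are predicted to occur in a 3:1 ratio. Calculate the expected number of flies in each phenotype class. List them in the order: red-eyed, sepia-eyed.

2425.5, 808.5

Total ratio parts = 4. Expected numbers out of 3234:
  red-eyed: 3234 × 3/4 = 2425.5
  sepia-eyed: 3234 × 1/4 = 808.5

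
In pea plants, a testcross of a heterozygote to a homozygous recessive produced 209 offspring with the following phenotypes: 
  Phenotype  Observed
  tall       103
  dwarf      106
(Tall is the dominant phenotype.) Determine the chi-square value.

A testcross of a heterozygote (Aa × aa) gives a 1:1 phenotypic ratio.
Under the 1:1 hypothesis (Σ ratio = 2, N = 209):
  tall: 209 × 1/2 = 104.5
  dwarf: 209 × 1/2 = 104.5
χ² = Σ (O − E)² / E
  tall: (103 − 104.5)² / 104.5 = 0.0215
  dwarf: (106 − 104.5)² / 104.5 = 0.0215
χ² = 0.0215 + 0.0215 = 0.043

0.043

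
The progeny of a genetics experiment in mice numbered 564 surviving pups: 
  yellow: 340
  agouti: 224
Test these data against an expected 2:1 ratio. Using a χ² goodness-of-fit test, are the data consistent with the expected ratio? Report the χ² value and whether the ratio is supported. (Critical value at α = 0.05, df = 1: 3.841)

10.340; not consistent

The 2:1 ratio has 3 parts, so with N = 564 the expected counts are:
  yellow: 564 × 2/3 = 376
  agouti: 564 × 1/3 = 188
χ² = Σ (O − E)² / E
  yellow: (340 − 376)² / 376 = 3.4468
  agouti: (224 − 188)² / 188 = 6.8936
χ² = 3.4468 + 6.8936 = 10.3404 ≈ 10.340
Degrees of freedom = 2 − 1 = 1; critical value at α = 0.05 is 3.841.
Since 10.340 > 3.841, we reject the null hypothesis — the data do not fit the 2:1 ratio.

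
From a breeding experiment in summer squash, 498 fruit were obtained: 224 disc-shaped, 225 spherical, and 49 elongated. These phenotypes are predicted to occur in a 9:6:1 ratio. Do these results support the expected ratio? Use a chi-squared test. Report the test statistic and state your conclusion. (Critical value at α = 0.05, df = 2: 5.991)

29.345; not consistent

The 9:6:1 ratio has 16 parts, so with N = 498 the expected counts are:
  disc-shaped: 498 × 9/16 = 280.125
  spherical: 498 × 6/16 = 186.75
  elongated: 498 × 1/16 = 31.125
χ² = Σ (O − E)² / E
  disc-shaped: (224 − 280.125)² / 280.125 = 11.2450
  spherical: (225 − 186.75)² / 186.75 = 7.8343
  elongated: (49 − 31.125)² / 31.125 = 10.2656
χ² = 11.2450 + 7.8343 + 10.2656 = 29.3449 ≈ 29.345
Degrees of freedom = 3 − 1 = 2; critical value at α = 0.05 is 5.991.
Since 29.345 > 5.991, we reject the null hypothesis — the data do not fit the 9:6:1 ratio.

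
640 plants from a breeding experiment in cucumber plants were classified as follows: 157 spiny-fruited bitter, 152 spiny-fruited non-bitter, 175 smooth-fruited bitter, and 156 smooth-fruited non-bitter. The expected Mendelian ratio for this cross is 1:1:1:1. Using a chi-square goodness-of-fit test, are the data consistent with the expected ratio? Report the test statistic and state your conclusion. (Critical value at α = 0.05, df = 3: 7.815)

1.963; consistent

Expected counts for N = 640 under a 1:1:1:1 ratio (total parts = 4):
  spiny-fruited bitter: 640 × 1/4 = 160
  spiny-fruited non-bitter: 640 × 1/4 = 160
  smooth-fruited bitter: 640 × 1/4 = 160
  smooth-fruited non-bitter: 640 × 1/4 = 160
χ² = Σ (O − E)² / E
  spiny-fruited bitter: (157 − 160)² / 160 = 0.0563
  spiny-fruited non-bitter: (152 − 160)² / 160 = 0.4000
  smooth-fruited bitter: (175 − 160)² / 160 = 1.4062
  smooth-fruited non-bitter: (156 − 160)² / 160 = 0.1000
χ² = 0.0563 + 0.4000 + 1.4062 + 0.1000 = 1.9625 ≈ 1.963
Degrees of freedom = 4 − 1 = 3; critical value at α = 0.05 is 7.815.
Since 1.963 < 7.815, we fail to reject the null hypothesis — the data are consistent with the 1:1:1:1 ratio.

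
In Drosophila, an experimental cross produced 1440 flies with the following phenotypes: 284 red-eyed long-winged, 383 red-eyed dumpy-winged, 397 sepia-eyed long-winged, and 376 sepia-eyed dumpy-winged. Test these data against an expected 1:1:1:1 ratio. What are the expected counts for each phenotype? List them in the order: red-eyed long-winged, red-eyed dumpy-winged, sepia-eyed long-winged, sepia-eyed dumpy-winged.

360, 360, 360, 360

The 1:1:1:1 ratio has 4 parts, so with N = 1440 the expected counts are:
  red-eyed long-winged: 1440 × 1/4 = 360
  red-eyed dumpy-winged: 1440 × 1/4 = 360
  sepia-eyed long-winged: 1440 × 1/4 = 360
  sepia-eyed dumpy-winged: 1440 × 1/4 = 360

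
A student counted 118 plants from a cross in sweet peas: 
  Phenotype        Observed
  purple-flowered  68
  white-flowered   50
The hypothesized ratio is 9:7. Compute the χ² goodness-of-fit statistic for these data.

The 9:7 ratio has 16 parts, so with N = 118 the expected counts are:
  purple-flowered: 118 × 9/16 = 66.375
  white-flowered: 118 × 7/16 = 51.625
χ² = Σ (O − E)² / E
  purple-flowered: (68 − 66.375)² / 66.375 = 0.0398
  white-flowered: (50 − 51.625)² / 51.625 = 0.0512
χ² = 0.0398 + 0.0512 = 0.091

0.091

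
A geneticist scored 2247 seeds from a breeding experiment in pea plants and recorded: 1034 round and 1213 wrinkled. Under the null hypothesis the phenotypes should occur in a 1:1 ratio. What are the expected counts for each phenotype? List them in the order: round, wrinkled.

1123.5, 1123.5

The 1:1 ratio has 2 parts, so with N = 2247 the expected counts are:
  round: 2247 × 1/2 = 1123.5
  wrinkled: 2247 × 1/2 = 1123.5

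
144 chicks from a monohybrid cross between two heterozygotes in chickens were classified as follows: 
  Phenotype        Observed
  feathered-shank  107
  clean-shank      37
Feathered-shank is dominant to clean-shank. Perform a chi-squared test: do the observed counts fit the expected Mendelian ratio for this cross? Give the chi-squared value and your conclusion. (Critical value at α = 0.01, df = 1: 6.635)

0.037; consistent

For a monohybrid cross between heterozygotes with complete dominance, the expected phenotypic ratio is 3:1.
Expected counts for N = 144 under a 3:1 ratio (total parts = 4):
  feathered-shank: 144 × 3/4 = 108
  clean-shank: 144 × 1/4 = 36
χ² = Σ (O − E)² / E
  feathered-shank: (107 − 108)² / 108 = 0.0093
  clean-shank: (37 − 36)² / 36 = 0.0278
χ² = 0.0093 + 0.0278 = 0.0371 ≈ 0.037
Degrees of freedom = 2 − 1 = 1; critical value at α = 0.01 is 6.635.
Since 0.037 < 6.635, we fail to reject the null hypothesis — the data are consistent with the 3:1 ratio.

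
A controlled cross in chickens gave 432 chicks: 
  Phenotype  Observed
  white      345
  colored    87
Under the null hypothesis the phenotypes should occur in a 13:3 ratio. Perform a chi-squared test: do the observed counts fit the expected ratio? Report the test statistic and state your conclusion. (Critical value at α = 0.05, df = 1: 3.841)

Under the 13:3 hypothesis (Σ ratio = 16, N = 432):
  white: 432 × 13/16 = 351
  colored: 432 × 3/16 = 81
χ² = Σ (O − E)² / E
  white: (345 − 351)² / 351 = 0.1026
  colored: (87 − 81)² / 81 = 0.4444
χ² = 0.1026 + 0.4444 = 0.547
Degrees of freedom = 2 − 1 = 1; critical value at α = 0.05 is 3.841.
Since 0.547 < 3.841, we fail to reject the null hypothesis — the data are consistent with the 13:3 ratio.

0.547; consistent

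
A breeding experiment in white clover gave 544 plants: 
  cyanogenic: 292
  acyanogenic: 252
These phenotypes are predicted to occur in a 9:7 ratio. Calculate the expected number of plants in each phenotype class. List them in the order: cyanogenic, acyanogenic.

Total ratio parts = 16. Expected numbers out of 544:
  cyanogenic: 544 × 9/16 = 306
  acyanogenic: 544 × 7/16 = 238

306, 238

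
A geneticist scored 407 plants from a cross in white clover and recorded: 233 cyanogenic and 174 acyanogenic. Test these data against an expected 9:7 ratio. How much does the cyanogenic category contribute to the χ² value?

0.072

The 9:7 ratio has 16 parts, so with N = 407 the expected counts are:
  cyanogenic: 407 × 9/16 = 228.9375
  acyanogenic: 407 × 7/16 = 178.0625
Contribution of cyanogenic: (233 − 228.9375)² / 228.9375 = 0.0721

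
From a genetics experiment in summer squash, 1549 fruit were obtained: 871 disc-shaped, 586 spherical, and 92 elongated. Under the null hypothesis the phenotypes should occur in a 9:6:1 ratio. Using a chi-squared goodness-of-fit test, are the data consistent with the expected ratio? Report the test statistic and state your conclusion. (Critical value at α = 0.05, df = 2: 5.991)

0.285; consistent

Total ratio parts = 16. Expected numbers out of 1549:
  disc-shaped: 1549 × 9/16 = 871.3125
  spherical: 1549 × 6/16 = 580.875
  elongated: 1549 × 1/16 = 96.8125
χ² = Σ (O − E)² / E
  disc-shaped: (871 − 871.3125)² / 871.3125 = 0.0001
  spherical: (586 − 580.875)² / 580.875 = 0.0452
  elongated: (92 − 96.8125)² / 96.8125 = 0.2392
χ² = 0.0001 + 0.0452 + 0.2392 = 0.2845 ≈ 0.285
Degrees of freedom = 3 − 1 = 2; critical value at α = 0.05 is 5.991.
Since 0.285 < 5.991, we fail to reject the null hypothesis — the data are consistent with the 9:6:1 ratio.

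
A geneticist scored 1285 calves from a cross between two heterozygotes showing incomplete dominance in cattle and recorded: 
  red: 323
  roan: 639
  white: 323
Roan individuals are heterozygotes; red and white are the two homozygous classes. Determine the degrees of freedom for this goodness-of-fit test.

2

With incomplete dominance, a heterozygote × heterozygote cross gives a 1:2:1 phenotypic ratio.
A goodness-of-fit test with 3 phenotype classes has df = 3 − 1 = 2.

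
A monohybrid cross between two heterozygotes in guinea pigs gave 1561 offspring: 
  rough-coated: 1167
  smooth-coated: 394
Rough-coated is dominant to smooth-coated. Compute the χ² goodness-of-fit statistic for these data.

For a monohybrid cross between heterozygotes with complete dominance, the expected phenotypic ratio is 3:1.
Expected counts for N = 1561 under a 3:1 ratio (total parts = 4):
  rough-coated: 1561 × 3/4 = 1170.75
  smooth-coated: 1561 × 1/4 = 390.25
χ² = Σ (O − E)² / E
  rough-coated: (1167 − 1170.75)² / 1170.75 = 0.0120
  smooth-coated: (394 − 390.25)² / 390.25 = 0.0360
χ² = 0.0120 + 0.0360 = 0.048

0.048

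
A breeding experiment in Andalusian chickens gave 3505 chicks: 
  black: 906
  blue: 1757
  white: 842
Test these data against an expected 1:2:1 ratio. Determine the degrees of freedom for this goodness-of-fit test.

2

A goodness-of-fit test with 3 phenotype classes has df = 3 − 1 = 2.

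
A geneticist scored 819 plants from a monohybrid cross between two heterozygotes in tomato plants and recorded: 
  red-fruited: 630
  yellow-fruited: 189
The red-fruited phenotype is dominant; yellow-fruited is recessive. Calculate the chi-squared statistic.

1.615

For a monohybrid cross between heterozygotes with complete dominance, the expected phenotypic ratio is 3:1.
Expected counts for N = 819 under a 3:1 ratio (total parts = 4):
  red-fruited: 819 × 3/4 = 614.25
  yellow-fruited: 819 × 1/4 = 204.75
χ² = Σ (O − E)² / E
  red-fruited: (630 − 614.25)² / 614.25 = 0.4038
  yellow-fruited: (189 − 204.75)² / 204.75 = 1.2115
χ² = 0.4038 + 1.2115 = 1.6153 ≈ 1.615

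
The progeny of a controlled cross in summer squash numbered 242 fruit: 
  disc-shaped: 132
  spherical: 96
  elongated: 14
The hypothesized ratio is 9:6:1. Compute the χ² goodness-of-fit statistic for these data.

The 9:6:1 ratio has 16 parts, so with N = 242 the expected counts are:
  disc-shaped: 242 × 9/16 = 136.125
  spherical: 242 × 6/16 = 90.75
  elongated: 242 × 1/16 = 15.125
χ² = Σ (O − E)² / E
  disc-shaped: (132 − 136.125)² / 136.125 = 0.1250
  spherical: (96 − 90.75)² / 90.75 = 0.3037
  elongated: (14 − 15.125)² / 15.125 = 0.0837
χ² = 0.1250 + 0.3037 + 0.0837 = 0.5124 ≈ 0.512

0.512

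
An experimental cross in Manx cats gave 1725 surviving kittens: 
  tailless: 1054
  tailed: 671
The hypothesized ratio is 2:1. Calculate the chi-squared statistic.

Expected counts for N = 1725 under a 2:1 ratio (total parts = 3):
  tailless: 1725 × 2/3 = 1150
  tailed: 1725 × 1/3 = 575
χ² = Σ (O − E)² / E
  tailless: (1054 − 1150)² / 1150 = 8.0139
  tailed: (671 − 575)² / 575 = 16.0278
χ² = 8.0139 + 16.0278 = 24.0417 ≈ 24.042

24.042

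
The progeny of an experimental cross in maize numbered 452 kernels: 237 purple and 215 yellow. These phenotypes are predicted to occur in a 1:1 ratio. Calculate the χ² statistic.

1.071

Under the 1:1 hypothesis (Σ ratio = 2, N = 452):
  purple: 452 × 1/2 = 226
  yellow: 452 × 1/2 = 226
χ² = Σ (O − E)² / E
  purple: (237 − 226)² / 226 = 0.5354
  yellow: (215 − 226)² / 226 = 0.5354
χ² = 0.5354 + 0.5354 = 1.0708 ≈ 1.071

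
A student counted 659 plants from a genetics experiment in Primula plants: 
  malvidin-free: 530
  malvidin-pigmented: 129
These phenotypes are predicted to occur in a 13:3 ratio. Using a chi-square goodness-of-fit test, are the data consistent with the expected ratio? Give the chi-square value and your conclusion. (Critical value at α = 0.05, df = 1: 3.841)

Expected counts for N = 659 under a 13:3 ratio (total parts = 16):
  malvidin-free: 659 × 13/16 = 535.4375
  malvidin-pigmented: 659 × 3/16 = 123.5625
χ² = Σ (O − E)² / E
  malvidin-free: (530 − 535.4375)² / 535.4375 = 0.0552
  malvidin-pigmented: (129 − 123.5625)² / 123.5625 = 0.2393
χ² = 0.0552 + 0.2393 = 0.2945 ≈ 0.295
Degrees of freedom = 2 − 1 = 1; critical value at α = 0.05 is 3.841.
Since 0.295 < 3.841, we fail to reject the null hypothesis — the data are consistent with the 13:3 ratio.

0.295; consistent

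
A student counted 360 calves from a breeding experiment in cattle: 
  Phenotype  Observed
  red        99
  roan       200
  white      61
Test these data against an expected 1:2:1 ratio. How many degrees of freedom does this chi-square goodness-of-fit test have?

2

A goodness-of-fit test with 3 phenotype classes has df = 3 − 1 = 2.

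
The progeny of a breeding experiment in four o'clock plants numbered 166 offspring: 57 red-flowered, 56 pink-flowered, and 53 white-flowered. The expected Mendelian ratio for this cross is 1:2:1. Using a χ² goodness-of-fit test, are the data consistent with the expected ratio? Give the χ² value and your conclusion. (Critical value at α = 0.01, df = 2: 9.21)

17.759; not consistent

Total ratio parts = 4. Expected numbers out of 166:
  red-flowered: 166 × 1/4 = 41.5
  pink-flowered: 166 × 2/4 = 83
  white-flowered: 166 × 1/4 = 41.5
χ² = Σ (O − E)² / E
  red-flowered: (57 − 41.5)² / 41.5 = 5.7892
  pink-flowered: (56 − 83)² / 83 = 8.7831
  white-flowered: (53 − 41.5)² / 41.5 = 3.1867
χ² = 5.7892 + 8.7831 + 3.1867 = 17.759
Degrees of freedom = 3 − 1 = 2; critical value at α = 0.01 is 9.21.
Since 17.759 > 9.21, we reject the null hypothesis — the data do not fit the 1:2:1 ratio.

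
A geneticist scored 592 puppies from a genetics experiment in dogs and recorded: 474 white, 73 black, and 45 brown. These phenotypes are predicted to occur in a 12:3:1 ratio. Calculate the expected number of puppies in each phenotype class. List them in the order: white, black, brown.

Expected counts for N = 592 under a 12:3:1 ratio (total parts = 16):
  white: 592 × 12/16 = 444
  black: 592 × 3/16 = 111
  brown: 592 × 1/16 = 37

444, 111, 37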